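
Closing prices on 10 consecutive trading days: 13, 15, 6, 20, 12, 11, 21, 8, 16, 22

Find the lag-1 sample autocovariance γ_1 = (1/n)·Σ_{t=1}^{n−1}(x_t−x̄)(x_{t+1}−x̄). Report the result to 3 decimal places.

Mean x̄ = (13 + 15 + 6 + 20 + 12 + 11 + 21 + 8 + 16 + 22)/10 = 14.4000
Σ_{t=1}^{9}(x_t−x̄)(x_{t+1}−x̄) = -120.9600
γ_1 = -120.9600 / 10 = -12.096

-12.096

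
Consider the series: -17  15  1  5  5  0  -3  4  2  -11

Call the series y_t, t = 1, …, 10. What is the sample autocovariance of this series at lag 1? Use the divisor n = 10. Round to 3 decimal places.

Mean ȳ = (-17 + 15 + 1 + 5 + 5 + 0 − 3 + 4 + 2 − 11)/10 = 0.1000
Σ_{t=1}^{9}(y_t−ȳ)(y_{t+1}−ȳ) = -238.9100
γ_1 = -238.9100 / 10 = -23.891

-23.891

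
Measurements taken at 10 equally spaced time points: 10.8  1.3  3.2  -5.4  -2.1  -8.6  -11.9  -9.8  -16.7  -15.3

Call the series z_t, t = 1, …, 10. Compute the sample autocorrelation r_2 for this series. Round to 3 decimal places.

Mean z̄ = (10.8 + 1.3 + 3.2 − 5.4 − 2.1 − 8.6 − 11.9 − 9.8 − 16.7 − 15.3)/10 = -5.4500
Numerator Σ_{t=1}^{8}(z_t−z̄)(z_{t+2}−z̄) = 277.2250
Denominator Σ(z_t−z̄)² = 689.7050
r_2 = 277.2250 / 689.7050 = 0.402

0.402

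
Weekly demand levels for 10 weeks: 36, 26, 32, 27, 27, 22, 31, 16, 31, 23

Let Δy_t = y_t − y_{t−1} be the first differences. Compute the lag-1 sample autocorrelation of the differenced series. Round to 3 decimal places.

-0.800

First differences Δy: -10, 6, -5, 0, -5, 9, -15, 15, -8
Mean of differences = -1.4444
Numerator Σ(Δy_t−Δȳ)(Δy_{t+1}−Δȳ) = -609.8642
Denominator Σ(Δy_t−Δȳ)² = 762.2222
r_1(Δy) = -609.8642 / 762.2222 = -0.800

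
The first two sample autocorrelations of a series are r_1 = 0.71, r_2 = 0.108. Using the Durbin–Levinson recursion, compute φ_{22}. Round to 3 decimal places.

-0.799

φ_{22} = (r_2 − r_1²) / (1 − r_1²)
r_1² = (0.71)² = 0.5041
Numerator = 0.108 − 0.5041 = -0.3961; denominator = 1 − 0.5041 = 0.4959
φ_{22} = -0.3961 / 0.4959 = -0.799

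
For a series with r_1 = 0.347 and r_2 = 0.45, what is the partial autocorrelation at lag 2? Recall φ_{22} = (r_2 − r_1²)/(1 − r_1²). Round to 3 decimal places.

0.375

φ_{22} = (r_2 − r_1²) / (1 − r_1²)
r_1² = (0.347)² = 0.120409
Numerator = 0.45 − 0.1204 = 0.3296; denominator = 1 − 0.1204 = 0.8796
φ_{22} = 0.3296 / 0.8796 = 0.375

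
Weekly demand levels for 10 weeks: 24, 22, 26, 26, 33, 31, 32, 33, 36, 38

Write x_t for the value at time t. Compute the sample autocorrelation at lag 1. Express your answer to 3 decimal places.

Mean x̄ = (24 + 22 + 26 + 26 + 33 + 31 + 32 + 33 + 36 + 38)/10 = 30.1000
Numerator Σ_{t=1}^{9}(x_t−x̄)(x_{t+1}−x̄) = 161.0900
Denominator Σ(x_t−x̄)² = 254.9000
r_1 = 161.0900 / 254.9000 = 0.632

0.632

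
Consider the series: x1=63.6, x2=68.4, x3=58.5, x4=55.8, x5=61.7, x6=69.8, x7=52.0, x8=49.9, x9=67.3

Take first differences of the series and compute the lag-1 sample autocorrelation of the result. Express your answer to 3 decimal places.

First differences Δx: 4.8, -9.9, -2.7, 5.9, 8.1, -17.8, -2.1, 17.4
Mean of differences = 0.4625
Numerator Σ(Δx_t−Δx̄)(Δx_{t+1}−Δx̄) = -123.9277
Denominator Σ(Δx_t−Δx̄)² = 851.0588
r_1(Δx) = -123.9277 / 851.0588 = -0.146

-0.146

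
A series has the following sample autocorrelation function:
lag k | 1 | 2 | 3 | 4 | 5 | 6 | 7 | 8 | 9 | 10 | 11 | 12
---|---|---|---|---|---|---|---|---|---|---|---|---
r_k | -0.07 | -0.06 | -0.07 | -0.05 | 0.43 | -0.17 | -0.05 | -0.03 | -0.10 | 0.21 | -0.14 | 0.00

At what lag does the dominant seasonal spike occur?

5

The largest autocorrelation is r_5 = 0.43, with a weaker echo at lag 10 (0.21); the remaining lags stay at or below 0.00.
The dominant spike at lag 5 indicates a seasonal period of 5.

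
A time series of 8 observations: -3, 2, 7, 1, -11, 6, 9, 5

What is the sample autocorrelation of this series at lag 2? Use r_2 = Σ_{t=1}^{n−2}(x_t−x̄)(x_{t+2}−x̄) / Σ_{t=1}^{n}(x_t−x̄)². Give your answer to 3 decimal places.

-0.588

Mean x̄ = (-3 + 2 + 7 + 1 − 11 + 6 + 9 + 5)/8 = 2.0000
Deviations from mean: -5.0000, 0.0000, 5.0000, -1.0000, -13.0000, 4.0000, 7.0000, 3.0000
Numerator Σ_{t=1}^{6}(x_t−x̄)(x_{t+2}−x̄) = -173.0000
Denominator Σ(x_t−x̄)² = 294.0000
r_2 = -173.0000 / 294.0000 = -0.588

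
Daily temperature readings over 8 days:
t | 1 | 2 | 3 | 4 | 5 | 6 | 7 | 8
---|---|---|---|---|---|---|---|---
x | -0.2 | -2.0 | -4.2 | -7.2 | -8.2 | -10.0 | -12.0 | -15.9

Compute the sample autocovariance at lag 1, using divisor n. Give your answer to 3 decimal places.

Mean x̄ = (-0.2 − 2.0 − 4.2 − 7.2 − 8.2 − 10.0 − 12.0 − 15.9)/8 = -7.4625
Deviations: 7.2625, 5.4625, 3.2625, 0.2625, -0.7375, -2.5375, -4.5375, -8.4375
Σ_{t=1}^{7}(x_t−x̄)(x_{t+1}−x̄) = 109.8261
γ_1 = 109.8261 / 8 = 13.728

13.728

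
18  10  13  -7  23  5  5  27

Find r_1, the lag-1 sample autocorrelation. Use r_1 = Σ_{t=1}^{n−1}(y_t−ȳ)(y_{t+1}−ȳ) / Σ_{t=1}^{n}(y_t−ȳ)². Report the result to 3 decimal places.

Mean ȳ = (18 + 10 + 13 − 7 + 23 + 5 + 5 + 27)/8 = 11.7500
Deviations from mean: 6.2500, -1.7500, 1.2500, -18.7500, 11.2500, -6.7500, -6.7500, 15.2500
Numerator Σ_{t=1}^{7}(y_t−ȳ)(y_{t+1}−ȳ) = -380.8125
Denominator Σ(y_t−ȳ)² = 845.5000
r_1 = -380.8125 / 845.5000 = -0.450

-0.450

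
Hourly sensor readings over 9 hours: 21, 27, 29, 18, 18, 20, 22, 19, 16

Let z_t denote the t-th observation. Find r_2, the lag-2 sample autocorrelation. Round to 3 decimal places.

Mean z̄ = (21 + 27 + 29 + 18 + 18 + 20 + 22 + 19 + 16)/9 = 21.1111
Σ(z_t−z̄)(z_{t+2}−z̄) = (-0.8765) + (-18.3210) + (-24.5432) + (3.4568) + (-2.7654) + (2.3457) + (-4.5432) = -45.2469
Denominator Σ(z_t−z̄)² = 148.8889
r_2 = -45.2469 / 148.8889 = -0.304

-0.304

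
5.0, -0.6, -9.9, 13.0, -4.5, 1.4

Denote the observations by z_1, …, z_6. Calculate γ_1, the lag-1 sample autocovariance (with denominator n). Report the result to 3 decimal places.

-31.605

Mean z̄ = (5.0 − 0.6 − 9.9 + 13.0 − 4.5 + 1.4)/6 = 0.7333
Σ_{t=1}^{5}(z_t−z̄)(z_{t+1}−z̄) = -189.6311
γ_1 = -189.6311 / 6 = -31.605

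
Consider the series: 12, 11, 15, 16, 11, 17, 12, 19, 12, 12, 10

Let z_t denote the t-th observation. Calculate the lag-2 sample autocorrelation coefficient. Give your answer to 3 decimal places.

0.233

Mean z̄ = (12 + 11 + 15 + 16 + 11 + 17 + 12 + 19 + 12 + 12 + 10)/11 = 13.3636
Numerator Σ_{t=1}^{9}(z_t−z̄)(z_{t+2}−z̄) = 19.7355
Denominator Σ(z_t−z̄)² = 84.5455
r_2 = 19.7355 / 84.5455 = 0.233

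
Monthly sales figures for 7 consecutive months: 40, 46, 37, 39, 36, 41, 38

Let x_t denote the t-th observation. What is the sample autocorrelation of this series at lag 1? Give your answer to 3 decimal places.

-0.268

Mean x̄ = (40 + 46 + 37 + 39 + 36 + 41 + 38)/7 = 39.5714
Numerator Σ_{t=1}^{6}(x_t−x̄)(x_{t+1}−x̄) = -17.6122
Denominator Σ(x_t−x̄)² = 65.7143
r_1 = -17.6122 / 65.7143 = -0.268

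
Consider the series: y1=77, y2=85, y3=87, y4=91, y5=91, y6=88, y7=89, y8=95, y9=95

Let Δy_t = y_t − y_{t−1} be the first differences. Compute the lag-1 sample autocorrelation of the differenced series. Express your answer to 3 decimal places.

First differences Δy: 8, 2, 4, 0, -3, 1, 6, 0
Mean of differences = 2.2500
Numerator Σ(Δy_t−Δȳ)(Δy_{t+1}−Δȳ) = -0.5625
Denominator Σ(Δy_t−Δȳ)² = 89.5000
r_1(Δy) = -0.5625 / 89.5000 = -0.006

-0.006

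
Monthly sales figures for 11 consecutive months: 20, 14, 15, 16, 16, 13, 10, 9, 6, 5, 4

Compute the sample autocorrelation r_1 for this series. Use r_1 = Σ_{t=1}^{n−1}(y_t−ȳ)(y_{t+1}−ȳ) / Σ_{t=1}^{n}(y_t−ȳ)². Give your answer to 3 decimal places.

Mean ȳ = (20 + 14 + 15 + 16 + 16 + 13 + 10 + 9 + 6 + 5 + 4)/11 = 11.6364
Numerator Σ_{t=1}^{10}(y_t−ȳ)(y_{t+1}−ȳ) = 172.4132
Denominator Σ(y_t−ȳ)² = 270.5455
r_1 = 172.4132 / 270.5455 = 0.637

0.637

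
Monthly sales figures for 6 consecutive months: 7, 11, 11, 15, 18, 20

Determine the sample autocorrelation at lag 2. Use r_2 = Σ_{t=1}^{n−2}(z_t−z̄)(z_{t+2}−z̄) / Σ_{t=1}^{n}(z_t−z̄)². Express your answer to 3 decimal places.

0.093

Mean z̄ = (7 + 11 + 11 + 15 + 18 + 20)/6 = 13.6667
Deviations from mean: -6.6667, -2.6667, -2.6667, 1.3333, 4.3333, 6.3333
Numerator Σ_{t=1}^{4}(z_t−z̄)(z_{t+2}−z̄) = 11.1111
Denominator Σ(z_t−z̄)² = 119.3333
r_2 = 11.1111 / 119.3333 = 0.093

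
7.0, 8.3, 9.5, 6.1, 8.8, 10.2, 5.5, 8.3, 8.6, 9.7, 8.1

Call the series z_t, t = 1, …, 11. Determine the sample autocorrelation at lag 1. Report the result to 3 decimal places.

Mean z̄ = (7.0 + 8.3 + 9.5 + 6.1 + 8.8 + 10.2 + 5.5 + 8.3 + 8.6 + 9.7 + 8.1)/11 = 8.1909
Numerator Σ_{t=1}^{10}(z_t−z̄)(z_{t+1}−z̄) = -7.9492
Denominator Σ(z_t−z̄)² = 21.6291
r_1 = -7.9492 / 21.6291 = -0.368

-0.368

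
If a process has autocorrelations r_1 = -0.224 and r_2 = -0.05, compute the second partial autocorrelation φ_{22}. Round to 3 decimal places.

-0.105

φ_{22} = (r_2 − r_1²) / (1 − r_1²)
r_1² = (-0.224)² = 0.050176
Numerator = -0.05 − 0.0502 = -0.1002; denominator = 1 − 0.0502 = 0.9498
φ_{22} = -0.1002 / 0.9498 = -0.105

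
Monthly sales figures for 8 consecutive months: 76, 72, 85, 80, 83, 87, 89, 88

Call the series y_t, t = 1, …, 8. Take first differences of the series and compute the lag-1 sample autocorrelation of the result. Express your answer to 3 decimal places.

First differences Δy: -4, 13, -5, 3, 4, 2, -1
Mean of differences = 1.7143
Numerator Σ(Δy_t−Δȳ)(Δy_{t+1}−Δȳ) = -146.0816
Denominator Σ(Δy_t−Δȳ)² = 219.4286
r_1(Δy) = -146.0816 / 219.4286 = -0.666

-0.666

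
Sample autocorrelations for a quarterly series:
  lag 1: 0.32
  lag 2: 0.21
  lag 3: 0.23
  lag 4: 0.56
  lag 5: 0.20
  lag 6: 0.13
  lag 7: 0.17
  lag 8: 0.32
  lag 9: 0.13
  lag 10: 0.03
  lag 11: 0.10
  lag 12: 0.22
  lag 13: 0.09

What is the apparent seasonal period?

4

The largest autocorrelation is r_4 = 0.56; the remaining lags stay at or below 0.32. The elevated value at lag 1 (0.32), dropping to 0.21 at lag 2, reflects decaying short-term dependence rather than seasonality.
The dominant spike at lag 4 indicates a seasonal period of 4.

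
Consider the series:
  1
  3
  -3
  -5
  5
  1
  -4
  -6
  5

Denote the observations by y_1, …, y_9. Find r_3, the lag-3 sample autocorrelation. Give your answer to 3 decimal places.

0.014

Mean ȳ = (1 + 3 − 3 − 5 + 5 + 1 − 4 − 6 + 5)/9 = -0.3333
Σ(y_t−ȳ)(y_{t+3}−ȳ) = (-6.2222) + (17.7778) + (-3.5556) + (17.1111) + (-30.2222) + (7.1111) = 2.0000
Denominator Σ(y_t−ȳ)² = 146.0000
r_3 = 2.0000 / 146.0000 = 0.014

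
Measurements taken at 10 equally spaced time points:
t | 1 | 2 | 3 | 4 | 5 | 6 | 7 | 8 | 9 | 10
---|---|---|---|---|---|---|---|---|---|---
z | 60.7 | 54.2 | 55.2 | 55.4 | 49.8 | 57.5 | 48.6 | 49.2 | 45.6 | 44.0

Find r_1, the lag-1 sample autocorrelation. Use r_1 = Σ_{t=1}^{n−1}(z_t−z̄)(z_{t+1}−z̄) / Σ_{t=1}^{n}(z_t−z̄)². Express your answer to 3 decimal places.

Mean z̄ = (60.7 + 54.2 + 55.2 + 55.4 + 49.8 + 57.5 + 48.6 + 49.2 + 45.6 + 44.0)/10 = 52.0200
Numerator Σ_{t=1}^{9}(z_t−z̄)(z_{t+1}−z̄) = 77.4296
Denominator Σ(z_t−z̄)² = 261.7760
r_1 = 77.4296 / 261.7760 = 0.296

0.296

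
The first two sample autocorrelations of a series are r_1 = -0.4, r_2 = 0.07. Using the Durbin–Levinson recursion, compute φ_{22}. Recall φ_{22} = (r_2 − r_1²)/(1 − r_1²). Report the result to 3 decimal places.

-0.107

φ_{22} = (r_2 − r_1²) / (1 − r_1²)
r_1² = (-0.4)² = 0.16
Numerator = 0.07 − 0.1600 = -0.0900; denominator = 1 − 0.1600 = 0.8400
φ_{22} = -0.0900 / 0.8400 = -0.107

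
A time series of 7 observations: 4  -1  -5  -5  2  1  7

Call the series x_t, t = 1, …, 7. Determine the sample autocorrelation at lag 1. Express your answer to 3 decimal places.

Mean x̄ = (4 − 1 − 5 − 5 + 2 + 1 + 7)/7 = 0.4286
Deviations from mean: 3.5714, -1.4286, -5.4286, -5.4286, 1.5714, 0.5714, 6.5714
Numerator Σ_{t=1}^{6}(x_t−x̄)(x_{t+1}−x̄) = 28.2449
Denominator Σ(x_t−x̄)² = 119.7143
r_1 = 28.2449 / 119.7143 = 0.236

0.236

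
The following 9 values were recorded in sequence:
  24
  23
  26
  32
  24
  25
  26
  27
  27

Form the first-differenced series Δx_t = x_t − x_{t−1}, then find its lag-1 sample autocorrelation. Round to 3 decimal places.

-0.363

First differences Δx: -1, 3, 6, -8, 1, 1, 1, 0
Mean of differences = 0.3750
Numerator Σ(Δx_t−Δx̄)(Δx_{t+1}−Δx̄) = -40.6406
Denominator Σ(Δx_t−Δx̄)² = 111.8750
r_1(Δx) = -40.6406 / 111.8750 = -0.363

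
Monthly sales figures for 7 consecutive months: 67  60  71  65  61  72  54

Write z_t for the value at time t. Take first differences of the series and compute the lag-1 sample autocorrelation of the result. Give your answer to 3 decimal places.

-0.532

First differences Δz: -7, 11, -6, -4, 11, -18
Mean of differences = -2.1667
Numerator Σ(Δz_t−Δz̄)(Δz_{t+1}−Δz̄) = -339.6944
Denominator Σ(Δz_t−Δz̄)² = 638.8333
r_1(Δz) = -339.6944 / 638.8333 = -0.532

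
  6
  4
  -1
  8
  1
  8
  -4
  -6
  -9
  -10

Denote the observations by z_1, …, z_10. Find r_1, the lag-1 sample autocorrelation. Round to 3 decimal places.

0.397

Mean z̄ = (6 + 4 − 1 + 8 + 1 + 8 − 4 − 6 − 9 − 10)/10 = -0.3000
Numerator Σ_{t=1}^{9}(z_t−z̄)(z_{t+1}−z̄) = 164.2100
Denominator Σ(z_t−z̄)² = 414.1000
r_1 = 164.2100 / 414.1000 = 0.397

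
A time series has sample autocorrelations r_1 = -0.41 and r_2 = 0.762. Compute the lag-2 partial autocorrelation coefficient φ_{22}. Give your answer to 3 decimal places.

0.714

φ_{22} = (r_2 − r_1²) / (1 − r_1²)
r_1² = (-0.41)² = 0.1681
Numerator = 0.762 − 0.1681 = 0.5939; denominator = 1 − 0.1681 = 0.8319
φ_{22} = 0.5939 / 0.8319 = 0.714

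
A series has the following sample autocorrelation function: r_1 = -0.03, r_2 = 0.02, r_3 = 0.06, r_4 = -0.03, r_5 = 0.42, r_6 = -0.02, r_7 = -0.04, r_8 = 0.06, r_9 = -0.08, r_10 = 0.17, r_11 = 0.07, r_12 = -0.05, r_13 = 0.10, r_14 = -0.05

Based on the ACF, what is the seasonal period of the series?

5

The largest autocorrelation is r_5 = 0.42, with a weaker echo at lag 10 (0.17); the remaining lags stay at or below 0.10.
The dominant spike at lag 5 indicates a seasonal period of 5.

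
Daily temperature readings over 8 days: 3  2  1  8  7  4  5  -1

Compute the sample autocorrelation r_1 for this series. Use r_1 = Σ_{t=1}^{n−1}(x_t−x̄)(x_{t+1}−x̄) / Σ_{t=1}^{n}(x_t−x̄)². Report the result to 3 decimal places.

0.062

Mean x̄ = (3 + 2 + 1 + 8 + 7 + 4 + 5 − 1)/8 = 3.6250
Σ(x_t−x̄)(x_{t+1}−x̄) = (1.0156) + (4.2656) + (-11.4844) + (14.7656) + (1.2656) + (0.5156) + (-6.3594) = 3.9844
Denominator Σ(x_t−x̄)² = 63.8750
r_1 = 3.9844 / 63.8750 = 0.062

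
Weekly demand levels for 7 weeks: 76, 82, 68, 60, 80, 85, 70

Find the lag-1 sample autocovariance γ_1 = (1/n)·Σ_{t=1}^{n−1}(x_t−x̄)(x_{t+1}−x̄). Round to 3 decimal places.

-1.761

Mean x̄ = (76 + 82 + 68 + 60 + 80 + 85 + 70)/7 = 74.4286
Deviations: 1.5714, 7.5714, -6.4286, -14.4286, 5.5714, 10.5714, -4.4286
Σ_{t=1}^{6}(x_t−x̄)(x_{t+1}−x̄) = -12.3265
γ_1 = -12.3265 / 7 = -1.761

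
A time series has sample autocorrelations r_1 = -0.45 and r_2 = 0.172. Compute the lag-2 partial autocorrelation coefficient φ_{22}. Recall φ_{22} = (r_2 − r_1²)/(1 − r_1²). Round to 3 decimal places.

-0.038

φ_{22} = (r_2 − r_1²) / (1 − r_1²)
r_1² = (-0.45)² = 0.2025
Numerator = 0.172 − 0.2025 = -0.0305; denominator = 1 − 0.2025 = 0.7975
φ_{22} = -0.0305 / 0.7975 = -0.038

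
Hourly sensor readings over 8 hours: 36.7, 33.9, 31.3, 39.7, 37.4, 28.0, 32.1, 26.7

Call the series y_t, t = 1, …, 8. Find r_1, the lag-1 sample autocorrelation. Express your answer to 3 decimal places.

0.048

Mean ȳ = (36.7 + 33.9 + 31.3 + 39.7 + 37.4 + 28.0 + 32.1 + 26.7)/8 = 33.2250
Numerator Σ_{t=1}^{7}(y_t−ȳ)(y_{t+1}−ȳ) = 7.0194
Denominator Σ(y_t−ȳ)² = 146.7350
r_1 = 7.0194 / 146.7350 = 0.048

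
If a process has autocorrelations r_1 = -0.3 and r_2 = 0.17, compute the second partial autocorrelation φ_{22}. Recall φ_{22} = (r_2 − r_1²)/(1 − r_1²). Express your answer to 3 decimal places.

0.088

φ_{22} = (r_2 − r_1²) / (1 − r_1²)
r_1² = (-0.3)² = 0.09
Numerator = 0.17 − 0.0900 = 0.0800; denominator = 1 − 0.0900 = 0.9100
φ_{22} = 0.0800 / 0.9100 = 0.088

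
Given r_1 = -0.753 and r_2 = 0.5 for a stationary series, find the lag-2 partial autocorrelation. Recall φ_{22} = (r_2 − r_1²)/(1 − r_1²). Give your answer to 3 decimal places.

φ_{22} = (r_2 − r_1²) / (1 − r_1²)
r_1² = (-0.753)² = 0.567009
Numerator = 0.5 − 0.5670 = -0.0670; denominator = 1 − 0.5670 = 0.4330
φ_{22} = -0.0670 / 0.4330 = -0.155

-0.155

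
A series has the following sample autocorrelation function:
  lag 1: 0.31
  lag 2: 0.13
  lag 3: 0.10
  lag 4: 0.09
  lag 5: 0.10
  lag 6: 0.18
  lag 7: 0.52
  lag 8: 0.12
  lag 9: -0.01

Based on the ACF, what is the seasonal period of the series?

7

The largest autocorrelation is r_7 = 0.52; the remaining lags stay at or below 0.31. The elevated value at lag 1 (0.31), dropping to 0.13 at lag 2, reflects decaying short-term dependence rather than seasonality.
The dominant spike at lag 7 indicates a seasonal period of 7.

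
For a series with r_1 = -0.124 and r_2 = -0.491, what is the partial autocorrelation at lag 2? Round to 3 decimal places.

-0.514

φ_{22} = (r_2 − r_1²) / (1 − r_1²)
r_1² = (-0.124)² = 0.015376
Numerator = -0.491 − 0.0154 = -0.5064; denominator = 1 − 0.0154 = 0.9846
φ_{22} = -0.5064 / 0.9846 = -0.514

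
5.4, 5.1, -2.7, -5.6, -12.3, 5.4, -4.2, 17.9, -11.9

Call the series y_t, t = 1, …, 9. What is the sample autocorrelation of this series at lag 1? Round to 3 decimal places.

Mean ȳ = (5.4 + 5.1 − 2.7 − 5.6 − 12.3 + 5.4 − 4.2 + 17.9 − 11.9)/9 = -0.3222
Numerator Σ_{t=1}^{8}(y_t−ȳ)(y_{t+1}−ȳ) = -278.4638
Denominator Σ(y_t−ȳ)² = 752.9956
r_1 = -278.4638 / 752.9956 = -0.370

-0.370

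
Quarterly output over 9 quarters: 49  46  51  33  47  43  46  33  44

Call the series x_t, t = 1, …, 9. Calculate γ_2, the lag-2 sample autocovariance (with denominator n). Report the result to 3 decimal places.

6.845

Mean x̄ = (49 + 46 + 51 + 33 + 47 + 43 + 46 + 33 + 44)/9 = 43.5556
Σ_{t=1}^{7}(x_t−x̄)(x_{t+2}−x̄) = 61.6049
γ_2 = 61.6049 / 9 = 6.845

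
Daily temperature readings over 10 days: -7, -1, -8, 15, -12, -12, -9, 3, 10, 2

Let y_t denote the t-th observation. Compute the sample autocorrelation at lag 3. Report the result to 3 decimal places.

Mean ȳ = (-7 − 1 − 8 + 15 − 12 − 12 − 9 + 3 + 10 + 2)/10 = -1.9000
Numerator Σ_{t=1}^{7}(y_t−ȳ)(y_{t+3}−ȳ) = -351.0300
Denominator Σ(y_t−ȳ)² = 784.9000
r_3 = -351.0300 / 784.9000 = -0.447

-0.447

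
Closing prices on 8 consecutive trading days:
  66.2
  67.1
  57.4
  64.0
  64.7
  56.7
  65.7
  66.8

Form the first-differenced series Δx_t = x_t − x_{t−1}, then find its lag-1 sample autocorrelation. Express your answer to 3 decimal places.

-0.476

First differences Δx: 0.9, -9.7, 6.6, 0.7, -8.0, 9.0, 1.1
Mean of differences = 0.0857
Numerator Σ(Δx_t−Δx̄)(Δx_{t+1}−Δx̄) = -135.7173
Denominator Σ(Δx_t−Δx̄)² = 285.1086
r_1(Δx) = -135.7173 / 285.1086 = -0.476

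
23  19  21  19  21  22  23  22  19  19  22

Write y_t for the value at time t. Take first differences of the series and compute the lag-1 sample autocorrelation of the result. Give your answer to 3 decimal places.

First differences Δy: -4, 2, -2, 2, 1, 1, -1, -3, 0, 3
Mean of differences = -0.1000
Numerator Σ(Δy_t−Δȳ)(Δy_{t+1}−Δȳ) = -11.0100
Denominator Σ(Δy_t−Δȳ)² = 48.9000
r_1(Δy) = -11.0100 / 48.9000 = -0.225

-0.225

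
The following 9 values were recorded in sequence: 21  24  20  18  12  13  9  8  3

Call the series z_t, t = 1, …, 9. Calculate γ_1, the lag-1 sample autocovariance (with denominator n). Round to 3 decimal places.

27.513

Mean z̄ = (21 + 24 + 20 + 18 + 12 + 13 + 9 + 8 + 3)/9 = 14.2222
Σ_{t=1}^{8}(z_t−z̄)(z_{t+1}−z̄) = 247.6173
γ_1 = 247.6173 / 9 = 27.513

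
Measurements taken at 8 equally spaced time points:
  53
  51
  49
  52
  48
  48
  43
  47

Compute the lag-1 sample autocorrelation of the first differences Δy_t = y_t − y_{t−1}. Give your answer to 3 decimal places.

-0.604

First differences Δy: -2, -2, 3, -4, 0, -5, 4
Mean of differences = -0.8571
Numerator Σ(Δy_t−Δȳ)(Δy_{t+1}−Δȳ) = -41.5918
Denominator Σ(Δy_t−Δȳ)² = 68.8571
r_1(Δy) = -41.5918 / 68.8571 = -0.604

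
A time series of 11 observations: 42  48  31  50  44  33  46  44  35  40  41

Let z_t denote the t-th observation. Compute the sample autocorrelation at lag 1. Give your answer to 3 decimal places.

-0.501

Mean z̄ = (42 + 48 + 31 + 50 + 44 + 33 + 46 + 44 + 35 + 40 + 41)/11 = 41.2727
Numerator Σ_{t=1}^{10}(z_t−z̄)(z_{t+1}−z̄) = -187.6198
Denominator Σ(z_t−z̄)² = 374.1818
r_1 = -187.6198 / 374.1818 = -0.501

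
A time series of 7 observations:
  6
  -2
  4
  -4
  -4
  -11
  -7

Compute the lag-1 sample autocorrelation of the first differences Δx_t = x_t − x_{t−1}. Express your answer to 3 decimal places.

-0.738

First differences Δx: -8, 6, -8, 0, -7, 4
Mean of differences = -2.1667
Numerator Σ(Δx_t−Δx̄)(Δx_{t+1}−Δx̄) = -148.1944
Denominator Σ(Δx_t−Δx̄)² = 200.8333
r_1(Δx) = -148.1944 / 200.8333 = -0.738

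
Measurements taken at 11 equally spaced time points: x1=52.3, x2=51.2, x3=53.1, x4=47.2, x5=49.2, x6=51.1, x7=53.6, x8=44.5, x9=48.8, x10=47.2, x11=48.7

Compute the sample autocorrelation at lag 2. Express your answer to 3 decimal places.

Mean x̄ = (52.3 + 51.2 + 53.1 + 47.2 + 49.2 + 51.1 + 53.6 + 44.5 + 48.8 + 47.2 + 48.7)/11 = 49.7182
Numerator Σ_{t=1}^{9}(x_t−x̄)(x_{t+2}−x̄) = 1.0566
Denominator Σ(x_t−x̄)² = 79.3364
r_2 = 1.0566 / 79.3364 = 0.013

0.013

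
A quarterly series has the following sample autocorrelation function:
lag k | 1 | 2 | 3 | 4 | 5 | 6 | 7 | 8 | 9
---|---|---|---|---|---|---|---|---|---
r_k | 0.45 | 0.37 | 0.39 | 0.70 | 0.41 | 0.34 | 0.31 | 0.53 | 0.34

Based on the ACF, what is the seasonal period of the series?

4

The largest autocorrelation is r_4 = 0.70, with a weaker echo at lag 8 (0.53); the remaining lags stay at or below 0.45. The elevated value at lag 1 (0.45), dropping to 0.37 at lag 2, reflects decaying short-term dependence rather than seasonality.
The dominant spike at lag 4 indicates a seasonal period of 4.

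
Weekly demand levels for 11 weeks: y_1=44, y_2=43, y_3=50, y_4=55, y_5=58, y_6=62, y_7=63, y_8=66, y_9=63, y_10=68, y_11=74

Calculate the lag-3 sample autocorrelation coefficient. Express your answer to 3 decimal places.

0.186

Mean ȳ = (44 + 43 + 50 + 55 + 58 + 62 + 63 + 66 + 63 + 68 + 74)/11 = 58.7273
Numerator Σ_{t=1}^{8}(y_t−ȳ)(y_{t+3}−ȳ) = 181.2314
Denominator Σ(y_t−ȳ)² = 974.1818
r_3 = 181.2314 / 974.1818 = 0.186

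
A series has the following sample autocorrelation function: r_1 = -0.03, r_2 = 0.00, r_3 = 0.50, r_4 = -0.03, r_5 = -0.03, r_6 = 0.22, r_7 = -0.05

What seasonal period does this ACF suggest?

The largest autocorrelation is r_3 = 0.50, with a weaker echo at lag 6 (0.22); the remaining lags stay at or below 0.00.
The dominant spike at lag 3 indicates a seasonal period of 3.

3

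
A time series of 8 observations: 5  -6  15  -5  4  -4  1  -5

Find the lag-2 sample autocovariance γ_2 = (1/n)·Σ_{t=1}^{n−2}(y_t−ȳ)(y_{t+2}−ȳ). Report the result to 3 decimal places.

25.246

Mean ȳ = (5 − 6 + 15 − 5 + 4 − 4 + 1 − 5)/8 = 0.6250
Deviations: 4.3750, -6.6250, 14.3750, -5.6250, 3.3750, -4.6250, 0.3750, -5.6250
Σ_{t=1}^{6}(y_t−ȳ)(y_{t+2}−ȳ) = 201.9688
γ_2 = 201.9688 / 8 = 25.246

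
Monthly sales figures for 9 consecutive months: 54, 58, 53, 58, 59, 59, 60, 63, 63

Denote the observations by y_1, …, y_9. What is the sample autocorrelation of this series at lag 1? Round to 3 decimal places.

0.376

Mean ȳ = (54 + 58 + 53 + 58 + 59 + 59 + 60 + 63 + 63)/9 = 58.5556
Numerator Σ_{t=1}^{8}(y_t−ȳ)(y_{t+1}−ȳ) = 35.4691
Denominator Σ(y_t−ȳ)² = 94.2222
r_1 = 35.4691 / 94.2222 = 0.376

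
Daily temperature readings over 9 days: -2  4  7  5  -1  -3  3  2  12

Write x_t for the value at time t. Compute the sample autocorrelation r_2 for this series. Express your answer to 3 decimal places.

-0.222

Mean x̄ = (-2 + 4 + 7 + 5 − 1 − 3 + 3 + 2 + 12)/9 = 3.0000
Σ(x_t−x̄)(x_{t+2}−x̄) = (-20.0000) + (2.0000) + (-16.0000) + (-12.0000) + (0.0000) + (6.0000) + (0.0000) = -40.0000
Denominator Σ(x_t−x̄)² = 180.0000
r_2 = -40.0000 / 180.0000 = -0.222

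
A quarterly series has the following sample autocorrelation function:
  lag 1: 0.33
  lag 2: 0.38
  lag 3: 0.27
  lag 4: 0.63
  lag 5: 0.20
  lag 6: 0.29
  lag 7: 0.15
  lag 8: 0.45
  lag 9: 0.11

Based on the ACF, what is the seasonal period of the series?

The largest autocorrelation is r_4 = 0.63, with a weaker echo at lag 8 (0.45); the remaining lags stay at or below 0.38.
The dominant spike at lag 4 indicates a seasonal period of 4.

4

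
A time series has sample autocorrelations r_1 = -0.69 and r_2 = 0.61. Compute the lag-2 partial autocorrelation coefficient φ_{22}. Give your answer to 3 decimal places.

0.256

φ_{22} = (r_2 − r_1²) / (1 − r_1²)
r_1² = (-0.69)² = 0.4761
Numerator = 0.61 − 0.4761 = 0.1339; denominator = 1 − 0.4761 = 0.5239
φ_{22} = 0.1339 / 0.5239 = 0.256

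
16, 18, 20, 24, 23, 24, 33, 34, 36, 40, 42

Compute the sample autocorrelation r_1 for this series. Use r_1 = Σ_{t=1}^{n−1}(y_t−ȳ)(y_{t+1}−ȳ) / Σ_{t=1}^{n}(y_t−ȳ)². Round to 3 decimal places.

0.716

Mean ȳ = (16 + 18 + 20 + 24 + 23 + 24 + 33 + 34 + 36 + 40 + 42)/11 = 28.1818
Numerator Σ_{t=1}^{10}(y_t−ȳ)(y_{t+1}−ȳ) = 593.9669
Denominator Σ(y_t−ȳ)² = 829.6364
r_1 = 593.9669 / 829.6364 = 0.716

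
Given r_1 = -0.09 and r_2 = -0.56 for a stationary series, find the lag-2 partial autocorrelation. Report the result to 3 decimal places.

φ_{22} = (r_2 − r_1²) / (1 − r_1²)
r_1² = (-0.09)² = 0.0081
Numerator = -0.56 − 0.0081 = -0.5681; denominator = 1 − 0.0081 = 0.9919
φ_{22} = -0.5681 / 0.9919 = -0.573

-0.573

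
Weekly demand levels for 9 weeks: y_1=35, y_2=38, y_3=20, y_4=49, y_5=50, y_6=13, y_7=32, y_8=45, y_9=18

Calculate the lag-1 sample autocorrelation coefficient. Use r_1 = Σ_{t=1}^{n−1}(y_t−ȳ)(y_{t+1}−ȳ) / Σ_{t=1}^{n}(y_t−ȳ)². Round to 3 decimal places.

-0.336

Mean ȳ = (35 + 38 + 20 + 49 + 50 + 13 + 32 + 45 + 18)/9 = 33.3333
Numerator Σ_{t=1}^{8}(y_t−ȳ)(y_{t+1}−ȳ) = -508.4444
Denominator Σ(y_t−ȳ)² = 1512.0000
r_1 = -508.4444 / 1512.0000 = -0.336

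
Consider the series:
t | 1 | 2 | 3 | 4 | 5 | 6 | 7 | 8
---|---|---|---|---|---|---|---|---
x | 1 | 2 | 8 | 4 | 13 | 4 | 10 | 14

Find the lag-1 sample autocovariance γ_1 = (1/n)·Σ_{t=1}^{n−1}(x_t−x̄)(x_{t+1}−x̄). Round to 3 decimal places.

Mean x̄ = (1 + 2 + 8 + 4 + 13 + 4 + 10 + 14)/8 = 7.0000
Deviations: -6.0000, -5.0000, 1.0000, -3.0000, 6.0000, -3.0000, 3.0000, 7.0000
Σ_{t=1}^{7}(x_t−x̄)(x_{t+1}−x̄) = -2.0000
γ_1 = -2.0000 / 8 = -0.250

-0.250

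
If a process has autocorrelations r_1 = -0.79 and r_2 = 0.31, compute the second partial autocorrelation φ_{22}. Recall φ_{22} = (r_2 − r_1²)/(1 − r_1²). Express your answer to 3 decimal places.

-0.836

φ_{22} = (r_2 − r_1²) / (1 − r_1²)
r_1² = (-0.79)² = 0.6241
Numerator = 0.31 − 0.6241 = -0.3141; denominator = 1 − 0.6241 = 0.3759
φ_{22} = -0.3141 / 0.3759 = -0.836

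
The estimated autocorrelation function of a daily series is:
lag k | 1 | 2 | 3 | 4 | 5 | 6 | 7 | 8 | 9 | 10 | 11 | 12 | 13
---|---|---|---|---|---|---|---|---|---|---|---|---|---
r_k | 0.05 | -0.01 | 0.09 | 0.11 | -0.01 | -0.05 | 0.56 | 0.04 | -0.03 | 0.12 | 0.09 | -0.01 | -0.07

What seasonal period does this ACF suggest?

7

The largest autocorrelation is r_7 = 0.56; the remaining lags stay at or below 0.12.
The dominant spike at lag 7 indicates a seasonal period of 7.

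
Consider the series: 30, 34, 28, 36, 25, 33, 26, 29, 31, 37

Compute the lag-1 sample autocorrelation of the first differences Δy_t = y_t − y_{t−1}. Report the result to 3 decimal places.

-0.776

First differences Δy: 4, -6, 8, -11, 8, -7, 3, 2, 6
Mean of differences = 0.7778
Numerator Σ(Δy_t−Δȳ)(Δy_{t+1}−Δȳ) = -305.2716
Denominator Σ(Δy_t−Δȳ)² = 393.5556
r_1(Δy) = -305.2716 / 393.5556 = -0.776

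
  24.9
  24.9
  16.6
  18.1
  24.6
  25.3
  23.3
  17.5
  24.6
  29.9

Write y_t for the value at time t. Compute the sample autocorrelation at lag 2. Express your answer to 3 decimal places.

Mean ȳ = (24.9 + 24.9 + 16.6 + 18.1 + 24.6 + 25.3 + 23.3 + 17.5 + 24.6 + 29.9)/10 = 22.9700
Numerator Σ_{t=1}^{8}(y_t−ȳ)(y_{t+2}−ȳ) = -92.9998
Denominator Σ(y_t−ȳ)² = 160.5410
r_2 = -92.9998 / 160.5410 = -0.579

-0.579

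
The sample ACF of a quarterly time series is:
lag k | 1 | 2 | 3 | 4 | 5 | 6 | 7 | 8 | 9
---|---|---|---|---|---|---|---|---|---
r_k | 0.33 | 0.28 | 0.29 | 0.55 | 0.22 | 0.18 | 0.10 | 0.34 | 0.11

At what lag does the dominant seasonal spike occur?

4

The largest autocorrelation is r_4 = 0.55, with a weaker echo at lag 8 (0.34); the remaining lags stay at or below 0.33. The elevated value at lag 1 (0.33), dropping to 0.28 at lag 2, reflects decaying short-term dependence rather than seasonality.
The dominant spike at lag 4 indicates a seasonal period of 4.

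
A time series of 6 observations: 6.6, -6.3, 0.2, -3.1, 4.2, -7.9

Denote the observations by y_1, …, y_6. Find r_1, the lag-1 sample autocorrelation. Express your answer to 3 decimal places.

-0.577

Mean ȳ = (6.6 − 6.3 + 0.2 − 3.1 + 4.2 − 7.9)/6 = -1.0500
Σ(y_t−ȳ)(y_{t+1}−ȳ) = (-40.1625) + (-6.5625) + (-2.5625) + (-10.7625) + (-35.9625) = -96.0125
Denominator Σ(y_t−ȳ)² = 166.3350
r_1 = -96.0125 / 166.3350 = -0.577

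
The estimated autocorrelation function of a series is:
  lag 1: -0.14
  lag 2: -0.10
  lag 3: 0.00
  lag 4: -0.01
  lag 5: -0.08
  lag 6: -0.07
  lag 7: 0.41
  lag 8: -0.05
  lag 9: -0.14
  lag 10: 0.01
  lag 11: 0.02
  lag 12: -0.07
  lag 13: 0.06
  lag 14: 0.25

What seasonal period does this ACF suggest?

7

The largest autocorrelation is r_7 = 0.41, with a weaker echo at lag 14 (0.25); the remaining lags stay at or below 0.06.
The dominant spike at lag 7 indicates a seasonal period of 7.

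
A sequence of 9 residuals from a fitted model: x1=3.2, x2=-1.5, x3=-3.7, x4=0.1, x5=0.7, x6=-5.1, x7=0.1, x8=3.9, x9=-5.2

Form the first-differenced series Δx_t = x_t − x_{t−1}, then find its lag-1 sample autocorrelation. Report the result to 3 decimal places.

First differences Δx: -4.7, -2.2, 3.8, 0.6, -5.8, 5.2, 3.8, -9.1
Mean of differences = -1.0500
Numerator Σ(Δx_t−Δx̄)(Δx_{t+1}−Δx̄) = -39.6325
Denominator Σ(Δx_t−Δx̄)² = 190.8400
r_1(Δx) = -39.6325 / 190.8400 = -0.208

-0.208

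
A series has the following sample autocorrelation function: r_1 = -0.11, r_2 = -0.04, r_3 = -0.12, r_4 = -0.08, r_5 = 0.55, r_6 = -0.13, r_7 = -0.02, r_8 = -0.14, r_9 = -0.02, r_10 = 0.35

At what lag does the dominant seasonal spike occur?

5

The largest autocorrelation is r_5 = 0.55, with a weaker echo at lag 10 (0.35); the remaining lags stay at or below -0.02.
The dominant spike at lag 5 indicates a seasonal period of 5.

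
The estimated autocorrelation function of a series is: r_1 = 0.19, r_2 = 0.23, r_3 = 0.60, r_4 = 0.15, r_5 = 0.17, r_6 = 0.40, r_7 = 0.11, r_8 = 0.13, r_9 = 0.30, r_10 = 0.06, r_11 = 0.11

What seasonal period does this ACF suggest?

The largest autocorrelation is r_3 = 0.60, with weaker echoes at lags 6 (0.40) and 9 (0.30); the remaining lags stay at or below 0.23.
The dominant spike at lag 3 indicates a seasonal period of 3.

3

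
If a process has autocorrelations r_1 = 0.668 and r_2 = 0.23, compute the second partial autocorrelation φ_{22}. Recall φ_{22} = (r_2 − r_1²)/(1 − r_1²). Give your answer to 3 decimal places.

-0.390

φ_{22} = (r_2 − r_1²) / (1 − r_1²)
r_1² = (0.668)² = 0.446224
Numerator = 0.23 − 0.4462 = -0.2162; denominator = 1 − 0.4462 = 0.5538
φ_{22} = -0.2162 / 0.5538 = -0.390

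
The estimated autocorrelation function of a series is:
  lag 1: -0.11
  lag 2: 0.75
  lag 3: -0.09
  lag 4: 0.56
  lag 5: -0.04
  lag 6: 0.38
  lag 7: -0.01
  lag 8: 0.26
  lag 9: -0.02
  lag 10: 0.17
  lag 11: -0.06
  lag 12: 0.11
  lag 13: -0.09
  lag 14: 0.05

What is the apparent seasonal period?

The largest autocorrelation is r_2 = 0.75, with weaker echoes at lags 4 (0.56), 6 (0.38), 8 (0.26) and 10 (0.17); the remaining lags stay at or below 0.11.
The dominant spike at lag 2 indicates a seasonal period of 2.

2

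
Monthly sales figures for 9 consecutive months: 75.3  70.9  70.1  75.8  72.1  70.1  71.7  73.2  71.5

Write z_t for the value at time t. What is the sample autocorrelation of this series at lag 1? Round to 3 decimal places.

Mean z̄ = (75.3 + 70.9 + 70.1 + 75.8 + 72.1 + 70.1 + 71.7 + 73.2 + 71.5)/9 = 72.3000
Numerator Σ_{t=1}^{8}(z_t−z̄)(z_{t+1}−z̄) = -9.0200
Denominator Σ(z_t−z̄)² = 34.7400
r_1 = -9.0200 / 34.7400 = -0.260

-0.260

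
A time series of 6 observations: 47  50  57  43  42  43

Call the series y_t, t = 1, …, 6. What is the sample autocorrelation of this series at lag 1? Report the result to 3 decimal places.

Mean ȳ = (47 + 50 + 57 + 43 + 42 + 43)/6 = 47.0000
Deviations from mean: 0.0000, 3.0000, 10.0000, -4.0000, -5.0000, -4.0000
Numerator Σ_{t=1}^{5}(y_t−ȳ)(y_{t+1}−ȳ) = 30.0000
Denominator Σ(y_t−ȳ)² = 166.0000
r_1 = 30.0000 / 166.0000 = 0.181

0.181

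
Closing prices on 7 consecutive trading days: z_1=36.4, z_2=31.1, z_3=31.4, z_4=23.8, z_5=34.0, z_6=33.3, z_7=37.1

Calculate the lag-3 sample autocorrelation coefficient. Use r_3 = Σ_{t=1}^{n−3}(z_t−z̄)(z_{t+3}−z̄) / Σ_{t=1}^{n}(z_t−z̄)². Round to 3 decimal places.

-0.656

Mean z̄ = (36.4 + 31.1 + 31.4 + 23.8 + 34.0 + 33.3 + 37.1)/7 = 32.4429
Deviations from mean: 3.9571, -1.3429, -1.0429, -8.6429, 1.5571, 0.8571, 4.6571
Σ(z_t−z̄)(z_{t+3}−z̄) = (-34.2010) + (-2.0910) + (-0.8939) + (-40.2510) = -77.4369
Denominator Σ(z_t−z̄)² = 118.0971
r_3 = -77.4369 / 118.0971 = -0.656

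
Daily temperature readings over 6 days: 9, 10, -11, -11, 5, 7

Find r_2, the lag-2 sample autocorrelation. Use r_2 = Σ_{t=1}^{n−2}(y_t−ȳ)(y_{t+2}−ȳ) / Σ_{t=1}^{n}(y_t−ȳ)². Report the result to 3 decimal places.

-0.646

Mean ȳ = (9 + 10 − 11 − 11 + 5 + 7)/6 = 1.5000
Numerator Σ_{t=1}^{4}(y_t−ȳ)(y_{t+2}−ȳ) = -312.5000
Denominator Σ(y_t−ȳ)² = 483.5000
r_2 = -312.5000 / 483.5000 = -0.646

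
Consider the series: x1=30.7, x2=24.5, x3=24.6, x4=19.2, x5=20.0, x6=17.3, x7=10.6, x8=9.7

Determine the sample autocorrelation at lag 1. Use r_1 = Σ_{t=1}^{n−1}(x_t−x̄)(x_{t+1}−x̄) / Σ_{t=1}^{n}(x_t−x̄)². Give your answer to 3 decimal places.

0.520

Mean x̄ = (30.7 + 24.5 + 24.6 + 19.2 + 20.0 + 17.3 + 10.6 + 9.7)/8 = 19.5750
Numerator Σ_{t=1}^{7}(x_t−x̄)(x_{t+1}−x̄) = 185.5744
Denominator Σ(x_t−x̄)² = 356.8350
r_1 = 185.5744 / 356.8350 = 0.520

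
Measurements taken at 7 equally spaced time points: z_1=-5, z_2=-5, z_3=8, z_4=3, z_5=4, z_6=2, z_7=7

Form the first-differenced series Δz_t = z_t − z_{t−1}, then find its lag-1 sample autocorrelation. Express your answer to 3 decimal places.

-0.500

First differences Δz: 0, 13, -5, 1, -2, 5
Mean of differences = 2.0000
Numerator Σ(Δz_t−Δz̄)(Δz_{t+1}−Δz̄) = -100.0000
Denominator Σ(Δz_t−Δz̄)² = 200.0000
r_1(Δz) = -100.0000 / 200.0000 = -0.500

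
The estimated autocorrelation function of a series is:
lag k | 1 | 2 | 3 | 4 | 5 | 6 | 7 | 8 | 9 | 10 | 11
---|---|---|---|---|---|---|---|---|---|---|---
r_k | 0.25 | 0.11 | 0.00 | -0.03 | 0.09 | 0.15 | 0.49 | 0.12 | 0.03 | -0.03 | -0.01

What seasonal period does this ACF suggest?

The largest autocorrelation is r_7 = 0.49; the remaining lags stay at or below 0.25. The elevated value at lag 1 (0.25), dropping to 0.11 at lag 2, reflects decaying short-term dependence rather than seasonality.
The dominant spike at lag 7 indicates a seasonal period of 7.

7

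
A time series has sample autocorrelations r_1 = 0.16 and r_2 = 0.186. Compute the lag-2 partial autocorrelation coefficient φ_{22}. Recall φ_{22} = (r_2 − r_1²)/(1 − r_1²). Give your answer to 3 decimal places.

0.165

φ_{22} = (r_2 − r_1²) / (1 − r_1²)
r_1² = (0.16)² = 0.0256
Numerator = 0.186 − 0.0256 = 0.1604; denominator = 1 − 0.0256 = 0.9744
φ_{22} = 0.1604 / 0.9744 = 0.165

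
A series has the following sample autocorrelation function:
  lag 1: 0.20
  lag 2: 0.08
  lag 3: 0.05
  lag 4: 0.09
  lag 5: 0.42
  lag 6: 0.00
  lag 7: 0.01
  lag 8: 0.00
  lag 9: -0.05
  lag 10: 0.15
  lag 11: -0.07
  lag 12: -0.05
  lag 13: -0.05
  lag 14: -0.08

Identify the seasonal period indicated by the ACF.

5

The largest autocorrelation is r_5 = 0.42; the remaining lags stay at or below 0.20. The elevated value at lag 1 (0.20), dropping to 0.08 at lag 2, reflects decaying short-term dependence rather than seasonality.
The dominant spike at lag 5 indicates a seasonal period of 5.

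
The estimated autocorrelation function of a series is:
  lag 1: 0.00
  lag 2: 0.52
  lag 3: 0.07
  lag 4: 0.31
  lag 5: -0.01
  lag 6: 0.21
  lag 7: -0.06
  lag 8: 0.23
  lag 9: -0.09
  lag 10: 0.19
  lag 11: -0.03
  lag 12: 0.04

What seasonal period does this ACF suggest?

The largest autocorrelation is r_2 = 0.52, with weaker echoes at lags 4 (0.31), 6 (0.21), 8 (0.23) and 10 (0.19); the remaining lags stay at or below 0.07.
The dominant spike at lag 2 indicates a seasonal period of 2.

2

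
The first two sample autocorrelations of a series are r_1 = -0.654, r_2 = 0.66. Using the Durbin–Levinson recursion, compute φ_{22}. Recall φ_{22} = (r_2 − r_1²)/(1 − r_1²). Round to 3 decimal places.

0.406

φ_{22} = (r_2 − r_1²) / (1 − r_1²)
r_1² = (-0.654)² = 0.427716
Numerator = 0.66 − 0.4277 = 0.2323; denominator = 1 − 0.4277 = 0.5723
φ_{22} = 0.2323 / 0.5723 = 0.406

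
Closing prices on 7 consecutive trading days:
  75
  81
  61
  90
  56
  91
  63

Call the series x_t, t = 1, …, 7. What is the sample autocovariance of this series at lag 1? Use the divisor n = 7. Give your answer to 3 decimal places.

-153.105

Mean x̄ = (75 + 81 + 61 + 90 + 56 + 91 + 63)/7 = 73.8571
Deviations: 1.1429, 7.1429, -12.8571, 16.1429, -17.8571, 17.1429, -10.8571
Σ_{t=1}^{6}(x_t−x̄)(x_{t+1}−x̄) = -1071.7347
γ_1 = -1071.7347 / 7 = -153.105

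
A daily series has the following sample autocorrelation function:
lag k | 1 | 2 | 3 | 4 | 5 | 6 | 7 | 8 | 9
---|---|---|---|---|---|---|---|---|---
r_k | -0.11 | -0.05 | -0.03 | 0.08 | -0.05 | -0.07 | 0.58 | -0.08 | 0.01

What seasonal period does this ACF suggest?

The largest autocorrelation is r_7 = 0.58; the remaining lags stay at or below 0.08.
The dominant spike at lag 7 indicates a seasonal period of 7.

7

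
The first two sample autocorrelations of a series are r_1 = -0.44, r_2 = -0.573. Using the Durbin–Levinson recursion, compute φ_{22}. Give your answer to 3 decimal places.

-0.951

φ_{22} = (r_2 − r_1²) / (1 − r_1²)
r_1² = (-0.44)² = 0.1936
Numerator = -0.573 − 0.1936 = -0.7666; denominator = 1 − 0.1936 = 0.8064
φ_{22} = -0.7666 / 0.8064 = -0.951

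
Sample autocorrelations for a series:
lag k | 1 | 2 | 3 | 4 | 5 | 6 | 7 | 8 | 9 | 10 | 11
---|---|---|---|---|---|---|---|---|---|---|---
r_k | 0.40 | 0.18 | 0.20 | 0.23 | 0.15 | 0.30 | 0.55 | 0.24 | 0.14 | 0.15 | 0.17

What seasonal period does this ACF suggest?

7

The largest autocorrelation is r_7 = 0.55; the remaining lags stay at or below 0.40. The elevated value at lag 1 (0.40), dropping to 0.18 at lag 2, reflects decaying short-term dependence rather than seasonality.
The dominant spike at lag 7 indicates a seasonal period of 7.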